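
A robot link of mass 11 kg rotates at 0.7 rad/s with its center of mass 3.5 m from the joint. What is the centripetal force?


F = m * omega^2 * r
= 11 * 0.7^2 * 3.5
= 11 * 0.49 * 3.5
= 18.865 N


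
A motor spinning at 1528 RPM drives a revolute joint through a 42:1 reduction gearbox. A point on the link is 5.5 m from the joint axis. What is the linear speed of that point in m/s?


omega_motor = 1528 * 2*pi/60 = 160.0118 rad/s
omega_joint = omega_motor / 42 = 3.8098 rad/s
v = omega_joint * r = 3.8098 * 5.5
= 20.9539 m/s


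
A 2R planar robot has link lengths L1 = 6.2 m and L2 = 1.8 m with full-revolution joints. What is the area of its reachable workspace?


r_max = L1 + L2 = 8.0 m
r_min = |L1 - L2| = 4.4 m
Area = pi*(r_max^2 - r_min^2)
= pi*(64.0 - 19.36)
= pi * 44.64
= 140.2407 m^2


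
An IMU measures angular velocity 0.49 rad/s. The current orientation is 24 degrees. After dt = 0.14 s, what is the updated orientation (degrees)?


delta_theta = w * dt = 0.49 * 0.14 = 0.0686 rad
= 3.9305 deg
theta_new = 24 + 3.9305 = 27.9305 deg


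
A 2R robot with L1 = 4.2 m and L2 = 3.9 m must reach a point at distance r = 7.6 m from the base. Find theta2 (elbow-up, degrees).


cos(theta2) = (r^2 - L1^2 - L2^2) / (2*L1*L2)
cos(theta2) = (57.76 - 17.64 - 15.21) / 32.76
cos(theta2) = 0.760379
theta2 = 40.5024 degrees


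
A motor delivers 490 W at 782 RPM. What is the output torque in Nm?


omega = 782 * 2*pi/60 = 81.8908 rad/s
tau = P / omega = 490 / 81.8908
= 5.9836 Nm


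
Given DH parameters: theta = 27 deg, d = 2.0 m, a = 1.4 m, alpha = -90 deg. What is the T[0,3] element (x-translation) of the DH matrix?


T[0,3] = a * cos(theta)
= 1.4 * cos(27 deg)
= 1.4 * 0.891
= 1.2474


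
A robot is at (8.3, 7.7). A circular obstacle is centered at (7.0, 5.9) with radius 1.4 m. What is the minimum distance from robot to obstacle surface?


center_dist = sqrt((8.3-7.0)^2 + (7.7-5.9)^2)
= sqrt(1.69 + 3.24)
= 2.2204
min_dist = center_dist - radius = 2.2204 - 1.4 = 0.8204 m


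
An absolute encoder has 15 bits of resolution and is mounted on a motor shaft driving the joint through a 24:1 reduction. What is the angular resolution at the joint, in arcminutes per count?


counts = 2^15 = 32768
effective counts at joint = 32768 * 24 = 786432
resolution = 360*60 / 786432
= 0.0275 arcmin/count


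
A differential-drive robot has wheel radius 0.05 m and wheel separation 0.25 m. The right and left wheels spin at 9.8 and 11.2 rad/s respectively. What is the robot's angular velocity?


vR = r*wR = 0.05*9.8 = 0.49 m/s
vL = r*wL = 0.05*11.2 = 0.56 m/s
v = (vR+vL)/2 = 0.525 m/s
omega = (vR-vL)/L = -0.28 rad/s
angular velocity = -0.28 rad/s


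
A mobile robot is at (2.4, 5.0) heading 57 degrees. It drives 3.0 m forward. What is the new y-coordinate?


y_new = y0 + d*sin(theta)
= 5.0 + 3.0*sin(57)
= 5.0 + 2.516
= 7.516


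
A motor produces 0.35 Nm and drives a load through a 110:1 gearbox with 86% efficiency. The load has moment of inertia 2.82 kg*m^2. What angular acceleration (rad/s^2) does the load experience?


tau_out = tau_motor * N * eta
= 0.35 * 110 * 0.86 = 33.11 Nm
alpha = tau_out / I = 33.11 / 2.82
= 11.7411 rad/s^2


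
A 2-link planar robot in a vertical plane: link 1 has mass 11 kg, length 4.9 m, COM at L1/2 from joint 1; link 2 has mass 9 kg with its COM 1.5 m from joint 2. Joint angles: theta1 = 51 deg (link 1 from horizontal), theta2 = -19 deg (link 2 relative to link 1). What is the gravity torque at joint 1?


Horizontal distance from joint 1 to link-1 COM:
  x_c1 = (L1/2)*cos(t1) = 2.45 * 0.6293 = 1.5418 m
Horizontal distance from joint 1 to link-2 COM:
  x_c2 = L1*cos(t1) + Lc2*cos(t1+t2)
       = 4.9*0.6293 + 1.5*0.848 = 4.3557 m
tau1 = m1*g*x_c1 + m2*g*x_c2
     = 11*9.81*1.5418 + 9*9.81*4.3557
     = 166.3794 + 384.5685
     = 550.9479 Nm


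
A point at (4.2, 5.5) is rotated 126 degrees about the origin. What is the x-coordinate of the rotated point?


x' = x*cos(theta) - y*sin(theta)
cos(126 deg) = -0.5878, sin(126 deg) = 0.809
x' = 4.2 * -0.5878 - 5.5 * 0.809
= -2.4687 - 4.4496
= -6.9183


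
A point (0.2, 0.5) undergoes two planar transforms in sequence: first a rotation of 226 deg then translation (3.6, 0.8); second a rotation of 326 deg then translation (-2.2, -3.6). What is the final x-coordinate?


After transform 1:
x1 = cos(226)*0.2 - sin(226)*0.5 + 3.6 = 3.8207
y1 = sin(226)*0.2 + cos(226)*0.5 + 0.8 = 0.3088
After transform 2:
x2 = cos(326)*3.8207 - sin(326)*0.3088 + -2.2
= 1.1402


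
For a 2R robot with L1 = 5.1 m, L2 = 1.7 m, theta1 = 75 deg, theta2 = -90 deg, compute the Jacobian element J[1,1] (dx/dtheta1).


J[1,1] = -L1*sin(t1) - L2*sin(t1+t2)
= -5.1*sin(75) - 1.7*sin(-15)
= -4.4862


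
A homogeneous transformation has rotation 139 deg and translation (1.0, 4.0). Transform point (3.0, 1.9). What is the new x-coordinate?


x' = cos(theta)*px - sin(theta)*py + tx
= -0.7547*3.0 - 0.6561*1.9 + 1.0
= -2.5106


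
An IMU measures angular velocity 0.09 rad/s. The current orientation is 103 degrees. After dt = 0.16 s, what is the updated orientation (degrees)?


delta_theta = w * dt = 0.09 * 0.16 = 0.0144 rad
= 0.8251 deg
theta_new = 103 + 0.8251 = 103.8251 deg


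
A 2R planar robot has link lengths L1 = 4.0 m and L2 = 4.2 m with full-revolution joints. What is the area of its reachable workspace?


r_max = L1 + L2 = 8.2 m
r_min = |L1 - L2| = 0.2 m
Area = pi*(r_max^2 - r_min^2)
= pi*(67.24 - 0.04)
= pi * 67.2
= 211.115 m^2


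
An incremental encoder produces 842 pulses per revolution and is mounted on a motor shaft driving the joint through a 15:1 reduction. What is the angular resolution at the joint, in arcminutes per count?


counts per rev = 842
effective counts at joint = 842 * 15 = 12630
resolution = 360*60 / 12630
= 1.7102 arcmin/count


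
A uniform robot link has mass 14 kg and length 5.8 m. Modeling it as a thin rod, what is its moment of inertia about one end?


I = (1/3) * m * L^2
= (1/3) * 14 * 5.8^2
= 0.333333 * 14 * 33.64
= 156.9867 kg*m^2


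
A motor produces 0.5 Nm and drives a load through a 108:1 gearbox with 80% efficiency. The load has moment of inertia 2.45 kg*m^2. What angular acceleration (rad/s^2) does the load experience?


tau_out = tau_motor * N * eta
= 0.5 * 108 * 0.8 = 43.2 Nm
alpha = tau_out / I = 43.2 / 2.45
= 17.6327 rad/s^2


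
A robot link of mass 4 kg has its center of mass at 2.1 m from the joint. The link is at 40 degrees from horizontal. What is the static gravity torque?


tau = m*g*L*cos(angle)
= 4 * 9.81 * 2.1 * cos(40 deg)
= 4 * 9.81 * 2.1 * 0.766
= 63.1251 Nm


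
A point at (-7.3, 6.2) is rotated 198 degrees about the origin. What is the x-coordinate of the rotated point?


x' = x*cos(theta) - y*sin(theta)
cos(198 deg) = -0.9511, sin(198 deg) = -0.309
x' = -7.3 * -0.9511 - 6.2 * -0.309
= 6.9427 - -1.9159
= 8.8586


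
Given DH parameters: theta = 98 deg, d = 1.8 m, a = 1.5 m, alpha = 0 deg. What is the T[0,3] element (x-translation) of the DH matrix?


T[0,3] = a * cos(theta)
= 1.5 * cos(98 deg)
= 1.5 * -0.1392
= -0.2088


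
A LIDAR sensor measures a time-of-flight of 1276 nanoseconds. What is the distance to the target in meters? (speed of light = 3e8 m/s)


tof = 1276 ns = 1.276e-06 s
dist = c * tof / 2
= 3e8 * 1.276e-06 / 2
= 191.4 m


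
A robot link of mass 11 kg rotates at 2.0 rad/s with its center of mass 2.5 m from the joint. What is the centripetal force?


F = m * omega^2 * r
= 11 * 2.0^2 * 2.5
= 11 * 4.0 * 2.5
= 110.0 N


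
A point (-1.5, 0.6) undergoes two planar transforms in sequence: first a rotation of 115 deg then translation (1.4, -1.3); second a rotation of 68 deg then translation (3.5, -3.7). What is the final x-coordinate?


After transform 1:
x1 = cos(115)*-1.5 - sin(115)*0.6 + 1.4 = 1.4901
y1 = sin(115)*-1.5 + cos(115)*0.6 + -1.3 = -2.913
After transform 2:
x2 = cos(68)*1.4901 - sin(68)*-2.913 + 3.5
= 6.7591


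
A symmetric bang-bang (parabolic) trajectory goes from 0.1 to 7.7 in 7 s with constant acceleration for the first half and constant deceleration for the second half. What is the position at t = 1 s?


Symmetric rest-to-rest: each phase covers (pf-p0)/2 in time T/2. 0.5*a*(T/2)^2 = (pf-p0)/2 => a = 4*(pf-p0)/T^2
a = 4*(7.7-0.1)/7^2 = 0.6204
t = 1 is in the acceleration phase (t <= T/2).
p = p0 + 0.5*a*t^2 = 0.1 + 0.5*0.6204*1^2
= 0.4102


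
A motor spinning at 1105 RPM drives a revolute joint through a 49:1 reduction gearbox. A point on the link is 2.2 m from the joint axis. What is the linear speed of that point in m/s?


omega_motor = 1105 * 2*pi/60 = 115.7153 rad/s
omega_joint = omega_motor / 49 = 2.3615 rad/s
v = omega_joint * r = 2.3615 * 2.2
= 5.1954 m/s


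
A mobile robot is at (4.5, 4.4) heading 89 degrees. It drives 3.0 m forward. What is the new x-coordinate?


x_new = x0 + d*cos(theta)
= 4.5 + 3.0*cos(89)
= 4.5 + 0.0524
= 4.5524


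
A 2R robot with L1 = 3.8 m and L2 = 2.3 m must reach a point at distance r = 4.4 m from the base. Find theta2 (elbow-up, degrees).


cos(theta2) = (r^2 - L1^2 - L2^2) / (2*L1*L2)
cos(theta2) = (19.36 - 14.44 - 5.29) / 17.48
cos(theta2) = -0.021167
theta2 = 91.2129 degrees


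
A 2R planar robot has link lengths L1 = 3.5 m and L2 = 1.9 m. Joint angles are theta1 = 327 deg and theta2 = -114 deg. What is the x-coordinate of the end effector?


Convert angles to radians: theta1 = 5.7072, theta2 = -1.9897
x = L1*cos(theta1) + L2*cos(theta1+theta2)
x = 2.9353 + -1.5935
x = 1.3419


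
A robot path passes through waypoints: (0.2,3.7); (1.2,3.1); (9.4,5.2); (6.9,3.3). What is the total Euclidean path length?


Segment lengths:
  seg1 = sqrt((1.0)^2 + (-0.6)^2) = 1.1662
  seg2 = sqrt((8.2)^2 + (2.1)^2) = 8.4646
  seg3 = sqrt((-2.5)^2 + (-1.9)^2) = 3.1401
Total = 12.7709


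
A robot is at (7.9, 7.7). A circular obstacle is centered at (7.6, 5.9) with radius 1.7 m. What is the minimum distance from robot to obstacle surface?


center_dist = sqrt((7.9-7.6)^2 + (7.7-5.9)^2)
= sqrt(0.09 + 3.24)
= 1.8248
min_dist = center_dist - radius = 1.8248 - 1.7 = 0.1248 m


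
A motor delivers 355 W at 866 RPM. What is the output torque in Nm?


omega = 866 * 2*pi/60 = 90.6873 rad/s
tau = P / omega = 355 / 90.6873
= 3.9145 Nm


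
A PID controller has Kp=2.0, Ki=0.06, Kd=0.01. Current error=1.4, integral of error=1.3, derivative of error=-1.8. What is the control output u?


u = Kp*e + Ki*int(e) + Kd*de/dt
= 2.0*1.4 + 0.06*1.3 + 0.01*(-1.8)
= 2.8 + 0.078 + -0.018
= 2.86


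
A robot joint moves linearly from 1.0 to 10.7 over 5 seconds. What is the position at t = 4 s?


s = t/T = 4/5 = 0.8
p(t) = p0 + (pf-p0)*s
= 1.0 + (10.7 - 1.0) * 0.8
= 8.76


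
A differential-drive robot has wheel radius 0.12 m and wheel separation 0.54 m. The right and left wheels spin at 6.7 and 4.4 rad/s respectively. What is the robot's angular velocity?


vR = r*wR = 0.12*6.7 = 0.804 m/s
vL = r*wL = 0.12*4.4 = 0.528 m/s
v = (vR+vL)/2 = 0.666 m/s
omega = (vR-vL)/L = 0.5111 rad/s
angular velocity = 0.5111 rad/s


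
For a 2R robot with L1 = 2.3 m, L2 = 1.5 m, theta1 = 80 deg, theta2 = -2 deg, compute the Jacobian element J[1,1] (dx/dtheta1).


J[1,1] = -L1*sin(t1) - L2*sin(t1+t2)
= -2.3*sin(80) - 1.5*sin(78)
= -3.7323


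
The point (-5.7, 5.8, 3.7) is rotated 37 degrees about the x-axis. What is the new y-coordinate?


Rotation about x-axis: y' = y*cos(theta) - z*sin(theta)
= 5.8 * 0.7986 - 3.7 * 0.6018
= 2.4054


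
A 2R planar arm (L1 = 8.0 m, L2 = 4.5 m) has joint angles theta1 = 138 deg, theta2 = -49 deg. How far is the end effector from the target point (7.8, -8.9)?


End effector via forward kinematics:
x = L1*cos(t1) + L2*cos(t1+t2) = -5.8666
y = L1*sin(t1) + L2*sin(t1+t2) = 9.8524
Distance to target:
d = sqrt((7.8 - -5.8666)^2 + (-8.9 - 9.8524)^2)
= sqrt(186.7766 + 351.651)
= 23.204 m


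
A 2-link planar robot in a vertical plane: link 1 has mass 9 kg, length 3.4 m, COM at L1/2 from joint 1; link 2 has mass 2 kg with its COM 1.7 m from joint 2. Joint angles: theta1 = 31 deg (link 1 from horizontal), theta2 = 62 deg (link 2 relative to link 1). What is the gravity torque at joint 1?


Horizontal distance from joint 1 to link-1 COM:
  x_c1 = (L1/2)*cos(t1) = 1.7 * 0.8572 = 1.4572 m
Horizontal distance from joint 1 to link-2 COM:
  x_c2 = L1*cos(t1) + Lc2*cos(t1+t2)
       = 3.4*0.8572 + 1.7*-0.0523 = 2.8254 m
tau1 = m1*g*x_c1 + m2*g*x_c2
     = 9*9.81*1.4572 + 2*9.81*2.8254
     = 128.6548 + 55.4343
     = 184.0891 Nm


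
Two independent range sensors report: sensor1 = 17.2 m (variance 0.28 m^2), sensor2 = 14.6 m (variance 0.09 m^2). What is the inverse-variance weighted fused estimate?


w1 = (1/var1) / (1/var1 + 1/var2)
   = 3.5714 / (3.5714 + 11.1111) = 0.2432
w2 = 1 - w1 = 0.7568
fused = w1*s1 + w2*s2 = 4.1838 + 11.0486
= 15.2324 m


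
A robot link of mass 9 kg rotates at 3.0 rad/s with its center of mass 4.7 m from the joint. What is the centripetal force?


F = m * omega^2 * r
= 9 * 3.0^2 * 4.7
= 9 * 9.0 * 4.7
= 380.7 N


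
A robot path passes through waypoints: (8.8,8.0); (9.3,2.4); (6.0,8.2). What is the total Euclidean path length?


Segment lengths:
  seg1 = sqrt((0.5)^2 + (-5.6)^2) = 5.6223
  seg2 = sqrt((-3.3)^2 + (5.8)^2) = 6.6731
Total = 12.2954


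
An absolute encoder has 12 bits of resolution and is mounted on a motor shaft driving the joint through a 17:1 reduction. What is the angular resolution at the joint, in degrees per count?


counts = 2^12 = 4096
effective counts at joint = 4096 * 17 = 69632
resolution = 360 / 69632
= 0.0052 deg/count


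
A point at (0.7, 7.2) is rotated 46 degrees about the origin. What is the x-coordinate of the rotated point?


x' = x*cos(theta) - y*sin(theta)
cos(46 deg) = 0.6947, sin(46 deg) = 0.7193
x' = 0.7 * 0.6947 - 7.2 * 0.7193
= 0.4863 - 5.1792
= -4.693


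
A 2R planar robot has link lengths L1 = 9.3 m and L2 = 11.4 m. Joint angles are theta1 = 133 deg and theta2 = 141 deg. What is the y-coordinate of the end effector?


Convert angles to radians: theta1 = 2.3213, theta2 = 2.4609
y = L1*sin(theta1) + L2*sin(theta1+theta2)
y = 6.8016 + -11.3722
y = -4.5706


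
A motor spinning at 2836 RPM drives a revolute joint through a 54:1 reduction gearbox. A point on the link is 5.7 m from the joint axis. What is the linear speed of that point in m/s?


omega_motor = 2836 * 2*pi/60 = 296.9852 rad/s
omega_joint = omega_motor / 54 = 5.4997 rad/s
v = omega_joint * r = 5.4997 * 5.7
= 31.3484 m/s


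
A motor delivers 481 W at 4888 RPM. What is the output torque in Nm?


omega = 4888 * 2*pi/60 = 511.8702 rad/s
tau = P / omega = 481 / 511.8702
= 0.9397 Nm


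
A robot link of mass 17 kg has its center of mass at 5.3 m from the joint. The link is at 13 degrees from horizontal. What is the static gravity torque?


tau = m*g*L*cos(angle)
= 17 * 9.81 * 5.3 * cos(13 deg)
= 17 * 9.81 * 5.3 * 0.9744
= 861.2272 Nm


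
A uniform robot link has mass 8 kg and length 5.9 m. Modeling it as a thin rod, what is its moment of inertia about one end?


I = (1/3) * m * L^2
= (1/3) * 8 * 5.9^2
= 0.333333 * 8 * 34.81
= 92.8267 kg*m^2


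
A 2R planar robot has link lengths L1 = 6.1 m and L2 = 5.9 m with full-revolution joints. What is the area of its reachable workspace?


r_max = L1 + L2 = 12.0 m
r_min = |L1 - L2| = 0.2 m
Area = pi*(r_max^2 - r_min^2)
= pi*(144.0 - 0.04)
= pi * 143.96
= 452.2637 m^2


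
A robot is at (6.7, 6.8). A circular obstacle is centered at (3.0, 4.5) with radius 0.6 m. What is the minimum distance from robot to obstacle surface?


center_dist = sqrt((6.7-3.0)^2 + (6.8-4.5)^2)
= sqrt(13.69 + 5.29)
= 4.3566
min_dist = center_dist - radius = 4.3566 - 0.6 = 3.7566 m


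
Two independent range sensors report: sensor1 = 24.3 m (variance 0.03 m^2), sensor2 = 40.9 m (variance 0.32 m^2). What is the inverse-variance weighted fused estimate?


w1 = (1/var1) / (1/var1 + 1/var2)
   = 33.3333 / (33.3333 + 3.125) = 0.9143
w2 = 1 - w1 = 0.0857
fused = w1*s1 + w2*s2 = 22.2171 + 3.5057
= 25.7229 m


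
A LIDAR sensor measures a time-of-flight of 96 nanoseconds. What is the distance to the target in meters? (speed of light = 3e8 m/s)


tof = 96 ns = 9.6e-08 s
dist = c * tof / 2
= 3e8 * 9.6e-08 / 2
= 14.4 m


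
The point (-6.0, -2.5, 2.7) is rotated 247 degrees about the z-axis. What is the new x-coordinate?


Rotation about z-axis: x' = x*cos(theta) - y*sin(theta)
= -6.0 * -0.3907 - -2.5 * -0.9205
= 0.0431


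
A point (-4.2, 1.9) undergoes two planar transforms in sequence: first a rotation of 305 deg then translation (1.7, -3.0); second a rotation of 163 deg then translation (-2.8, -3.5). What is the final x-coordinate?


After transform 1:
x1 = cos(305)*-4.2 - sin(305)*1.9 + 1.7 = 0.8474
y1 = sin(305)*-4.2 + cos(305)*1.9 + -3.0 = 1.5302
After transform 2:
x2 = cos(163)*0.8474 - sin(163)*1.5302 + -2.8
= -4.0577


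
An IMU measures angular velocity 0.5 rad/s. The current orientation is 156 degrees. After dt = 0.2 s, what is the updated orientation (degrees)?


delta_theta = w * dt = 0.5 * 0.2 = 0.1 rad
= 5.7296 deg
theta_new = 156 + 5.7296 = 161.7296 deg


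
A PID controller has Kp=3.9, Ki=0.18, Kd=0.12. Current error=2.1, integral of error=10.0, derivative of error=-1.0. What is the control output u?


u = Kp*e + Ki*int(e) + Kd*de/dt
= 3.9*2.1 + 0.18*10.0 + 0.12*(-1.0)
= 8.19 + 1.8 + -0.12
= 9.87


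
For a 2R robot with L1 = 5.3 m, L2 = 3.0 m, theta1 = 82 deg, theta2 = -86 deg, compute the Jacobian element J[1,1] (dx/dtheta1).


J[1,1] = -L1*sin(t1) - L2*sin(t1+t2)
= -5.3*sin(82) - 3.0*sin(-4)
= -5.0392


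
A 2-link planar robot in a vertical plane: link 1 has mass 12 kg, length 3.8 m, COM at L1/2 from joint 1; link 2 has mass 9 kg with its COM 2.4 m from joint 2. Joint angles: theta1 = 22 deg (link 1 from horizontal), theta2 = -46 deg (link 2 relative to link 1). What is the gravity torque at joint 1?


Horizontal distance from joint 1 to link-1 COM:
  x_c1 = (L1/2)*cos(t1) = 1.9 * 0.9272 = 1.7616 m
Horizontal distance from joint 1 to link-2 COM:
  x_c2 = L1*cos(t1) + Lc2*cos(t1+t2)
       = 3.8*0.9272 + 2.4*0.9135 = 5.7158 m
tau1 = m1*g*x_c1 + m2*g*x_c2
     = 12*9.81*1.7616 + 9*9.81*5.7158
     = 207.3814 + 504.6487
     = 712.03 Nm


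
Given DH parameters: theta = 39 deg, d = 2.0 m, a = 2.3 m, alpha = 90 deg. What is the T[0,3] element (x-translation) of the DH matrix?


T[0,3] = a * cos(theta)
= 2.3 * cos(39 deg)
= 2.3 * 0.7771
= 1.7874


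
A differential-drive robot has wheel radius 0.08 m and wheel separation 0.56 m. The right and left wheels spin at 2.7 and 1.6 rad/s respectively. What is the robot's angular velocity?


vR = r*wR = 0.08*2.7 = 0.216 m/s
vL = r*wL = 0.08*1.6 = 0.128 m/s
v = (vR+vL)/2 = 0.172 m/s
omega = (vR-vL)/L = 0.1571 rad/s
angular velocity = 0.1571 rad/s


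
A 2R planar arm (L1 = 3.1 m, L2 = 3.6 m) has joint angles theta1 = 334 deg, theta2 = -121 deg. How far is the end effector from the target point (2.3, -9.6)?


End effector via forward kinematics:
x = L1*cos(t1) + L2*cos(t1+t2) = -0.233
y = L1*sin(t1) + L2*sin(t1+t2) = -3.3197
Distance to target:
d = sqrt((2.3 - -0.233)^2 + (-9.6 - -3.3197)^2)
= sqrt(6.4158 + 39.4428)
= 6.7719 m


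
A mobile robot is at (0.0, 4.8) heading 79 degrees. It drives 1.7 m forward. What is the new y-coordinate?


y_new = y0 + d*sin(theta)
= 4.8 + 1.7*sin(79)
= 4.8 + 1.6688
= 6.4688


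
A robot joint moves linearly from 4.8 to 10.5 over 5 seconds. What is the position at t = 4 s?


s = t/T = 4/5 = 0.8
p(t) = p0 + (pf-p0)*s
= 4.8 + (10.5 - 4.8) * 0.8
= 9.36


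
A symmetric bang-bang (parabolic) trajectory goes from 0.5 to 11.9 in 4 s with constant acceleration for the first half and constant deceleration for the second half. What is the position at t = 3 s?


Symmetric rest-to-rest: each phase covers (pf-p0)/2 in time T/2. 0.5*a*(T/2)^2 = (pf-p0)/2 => a = 4*(pf-p0)/T^2
a = 4*(11.9-0.5)/4^2 = 2.85
t = 3 is in the deceleration phase (t > T/2).
p = pf - 0.5*a*(T-t)^2 = 11.9 - 0.5*2.85*1^2
= 10.475


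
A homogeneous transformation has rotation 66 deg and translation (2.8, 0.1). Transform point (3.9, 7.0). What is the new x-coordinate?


x' = cos(theta)*px - sin(theta)*py + tx
= 0.4067*3.9 - 0.9135*7.0 + 2.8
= -2.0085


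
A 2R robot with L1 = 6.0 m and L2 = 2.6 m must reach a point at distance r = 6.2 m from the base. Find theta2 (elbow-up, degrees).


cos(theta2) = (r^2 - L1^2 - L2^2) / (2*L1*L2)
cos(theta2) = (38.44 - 36.0 - 6.76) / 31.2
cos(theta2) = -0.138462
theta2 = 97.9588 degrees


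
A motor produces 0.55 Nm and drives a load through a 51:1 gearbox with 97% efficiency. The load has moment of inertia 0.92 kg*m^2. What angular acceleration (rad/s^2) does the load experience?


tau_out = tau_motor * N * eta
= 0.55 * 51 * 0.97 = 27.2085 Nm
alpha = tau_out / I = 27.2085 / 0.92
= 29.5745 rad/s^2


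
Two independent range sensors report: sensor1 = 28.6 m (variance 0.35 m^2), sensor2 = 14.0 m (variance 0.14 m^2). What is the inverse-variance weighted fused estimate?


w1 = (1/var1) / (1/var1 + 1/var2)
   = 2.8571 / (2.8571 + 7.1429) = 0.2857
w2 = 1 - w1 = 0.7143
fused = w1*s1 + w2*s2 = 8.1714 + 10.0
= 18.1714 m


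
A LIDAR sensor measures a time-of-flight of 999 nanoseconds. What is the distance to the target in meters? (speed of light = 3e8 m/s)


tof = 999 ns = 9.99e-07 s
dist = c * tof / 2
= 3e8 * 9.99e-07 / 2
= 149.85 m


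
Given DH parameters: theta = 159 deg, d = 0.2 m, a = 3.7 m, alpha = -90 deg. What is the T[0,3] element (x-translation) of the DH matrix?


T[0,3] = a * cos(theta)
= 3.7 * cos(159 deg)
= 3.7 * -0.9336
= -3.4542


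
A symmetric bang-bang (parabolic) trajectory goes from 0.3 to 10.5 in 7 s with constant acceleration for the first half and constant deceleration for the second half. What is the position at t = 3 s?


Symmetric rest-to-rest: each phase covers (pf-p0)/2 in time T/2. 0.5*a*(T/2)^2 = (pf-p0)/2 => a = 4*(pf-p0)/T^2
a = 4*(10.5-0.3)/7^2 = 0.8327
t = 3 is in the acceleration phase (t <= T/2).
p = p0 + 0.5*a*t^2 = 0.3 + 0.5*0.8327*3^2
= 4.0469


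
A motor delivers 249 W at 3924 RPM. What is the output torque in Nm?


omega = 3924 * 2*pi/60 = 410.9203 rad/s
tau = P / omega = 249 / 410.9203
= 0.606 Nm


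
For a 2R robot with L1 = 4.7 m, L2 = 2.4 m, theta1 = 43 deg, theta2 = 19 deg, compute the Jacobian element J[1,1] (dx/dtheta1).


J[1,1] = -L1*sin(t1) - L2*sin(t1+t2)
= -4.7*sin(43) - 2.4*sin(62)
= -5.3245


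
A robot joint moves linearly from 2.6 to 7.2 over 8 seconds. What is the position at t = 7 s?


s = t/T = 7/8 = 0.875
p(t) = p0 + (pf-p0)*s
= 2.6 + (7.2 - 2.6) * 0.875
= 6.625


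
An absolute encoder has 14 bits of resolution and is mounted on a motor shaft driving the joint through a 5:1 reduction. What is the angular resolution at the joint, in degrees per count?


counts = 2^14 = 16384
effective counts at joint = 16384 * 5 = 81920
resolution = 360 / 81920
= 0.0044 deg/count


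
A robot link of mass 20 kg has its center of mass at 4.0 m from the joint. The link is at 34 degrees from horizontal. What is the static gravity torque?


tau = m*g*L*cos(angle)
= 20 * 9.81 * 4.0 * cos(34 deg)
= 20 * 9.81 * 4.0 * 0.829
= 650.6287 Nm


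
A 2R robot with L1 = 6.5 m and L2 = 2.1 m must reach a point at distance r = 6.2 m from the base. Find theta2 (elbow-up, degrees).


cos(theta2) = (r^2 - L1^2 - L2^2) / (2*L1*L2)
cos(theta2) = (38.44 - 42.25 - 4.41) / 27.3
cos(theta2) = -0.301099
theta2 = 107.5236 degrees


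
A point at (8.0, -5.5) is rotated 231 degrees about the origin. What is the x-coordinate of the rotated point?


x' = x*cos(theta) - y*sin(theta)
cos(231 deg) = -0.6293, sin(231 deg) = -0.7771
x' = 8.0 * -0.6293 - -5.5 * -0.7771
= -5.0346 - 4.2743
= -9.3089


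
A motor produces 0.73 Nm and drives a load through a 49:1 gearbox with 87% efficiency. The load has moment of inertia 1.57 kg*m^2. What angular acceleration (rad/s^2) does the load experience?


tau_out = tau_motor * N * eta
= 0.73 * 49 * 0.87 = 31.1199 Nm
alpha = tau_out / I = 31.1199 / 1.57
= 19.8216 rad/s^2


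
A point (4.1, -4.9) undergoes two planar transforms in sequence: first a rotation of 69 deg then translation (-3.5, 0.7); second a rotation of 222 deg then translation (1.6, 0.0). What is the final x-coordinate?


After transform 1:
x1 = cos(69)*4.1 - sin(69)*-4.9 + -3.5 = 2.5439
y1 = sin(69)*4.1 + cos(69)*-4.9 + 0.7 = 2.7717
After transform 2:
x2 = cos(222)*2.5439 - sin(222)*2.7717 + 1.6
= 1.5642


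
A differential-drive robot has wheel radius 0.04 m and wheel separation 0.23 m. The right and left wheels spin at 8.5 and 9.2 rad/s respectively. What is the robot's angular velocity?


vR = r*wR = 0.04*8.5 = 0.34 m/s
vL = r*wL = 0.04*9.2 = 0.368 m/s
v = (vR+vL)/2 = 0.354 m/s
omega = (vR-vL)/L = -0.1217 rad/s
angular velocity = -0.1217 rad/s


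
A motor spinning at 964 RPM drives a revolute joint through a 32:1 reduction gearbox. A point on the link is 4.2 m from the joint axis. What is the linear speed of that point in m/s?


omega_motor = 964 * 2*pi/60 = 100.9498 rad/s
omega_joint = omega_motor / 32 = 3.1547 rad/s
v = omega_joint * r = 3.1547 * 4.2
= 13.2497 m/s


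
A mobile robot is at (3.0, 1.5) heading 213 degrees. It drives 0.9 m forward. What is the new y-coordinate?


y_new = y0 + d*sin(theta)
= 1.5 + 0.9*sin(213)
= 1.5 + -0.4902
= 1.0098


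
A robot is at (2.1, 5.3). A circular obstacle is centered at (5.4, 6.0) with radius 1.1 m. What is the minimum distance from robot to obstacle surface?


center_dist = sqrt((2.1-5.4)^2 + (5.3-6.0)^2)
= sqrt(10.89 + 0.49)
= 3.3734
min_dist = center_dist - radius = 3.3734 - 1.1 = 2.2734 m


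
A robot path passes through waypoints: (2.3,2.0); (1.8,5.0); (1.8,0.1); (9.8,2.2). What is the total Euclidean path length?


Segment lengths:
  seg1 = sqrt((-0.5)^2 + (3.0)^2) = 3.0414
  seg2 = sqrt((0.0)^2 + (-4.9)^2) = 4.9
  seg3 = sqrt((8.0)^2 + (2.1)^2) = 8.271
Total = 16.2124


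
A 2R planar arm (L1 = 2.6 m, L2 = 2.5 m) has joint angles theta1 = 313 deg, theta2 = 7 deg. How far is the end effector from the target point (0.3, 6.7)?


End effector via forward kinematics:
x = L1*cos(t1) + L2*cos(t1+t2) = 3.6883
y = L1*sin(t1) + L2*sin(t1+t2) = -3.5085
Distance to target:
d = sqrt((0.3 - 3.6883)^2 + (6.7 - -3.5085)^2)
= sqrt(11.4806 + 104.2132)
= 10.7561 m


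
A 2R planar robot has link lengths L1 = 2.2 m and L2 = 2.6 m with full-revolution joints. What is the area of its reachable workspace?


r_max = L1 + L2 = 4.8 m
r_min = |L1 - L2| = 0.4 m
Area = pi*(r_max^2 - r_min^2)
= pi*(23.04 - 0.16)
= pi * 22.88
= 71.8796 m^2


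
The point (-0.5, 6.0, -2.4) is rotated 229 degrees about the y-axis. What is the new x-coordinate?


Rotation about y-axis: x' = x*cos(theta) + z*sin(theta)
= -0.5 * -0.6561 + -2.4 * -0.7547
= 2.1393


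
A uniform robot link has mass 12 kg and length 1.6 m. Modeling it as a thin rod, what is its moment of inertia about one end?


I = (1/3) * m * L^2
= (1/3) * 12 * 1.6^2
= 0.333333 * 12 * 2.56
= 10.24 kg*m^2


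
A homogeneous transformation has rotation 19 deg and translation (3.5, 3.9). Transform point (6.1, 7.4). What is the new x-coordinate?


x' = cos(theta)*px - sin(theta)*py + tx
= 0.9455*6.1 - 0.3256*7.4 + 3.5
= 6.8585


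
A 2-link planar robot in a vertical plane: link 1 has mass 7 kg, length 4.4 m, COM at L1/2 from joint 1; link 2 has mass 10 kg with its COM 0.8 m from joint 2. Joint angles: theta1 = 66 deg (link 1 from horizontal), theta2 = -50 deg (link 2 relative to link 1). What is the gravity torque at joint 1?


Horizontal distance from joint 1 to link-1 COM:
  x_c1 = (L1/2)*cos(t1) = 2.2 * 0.4067 = 0.8948 m
Horizontal distance from joint 1 to link-2 COM:
  x_c2 = L1*cos(t1) + Lc2*cos(t1+t2)
       = 4.4*0.4067 + 0.8*0.9613 = 2.5587 m
tau1 = m1*g*x_c1 + m2*g*x_c2
     = 7*9.81*0.8948 + 10*9.81*2.5587
     = 61.4473 + 251.0036
     = 312.451 Nm


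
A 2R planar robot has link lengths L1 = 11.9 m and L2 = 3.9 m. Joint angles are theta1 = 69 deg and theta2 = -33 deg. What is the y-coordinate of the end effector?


Convert angles to radians: theta1 = 1.2043, theta2 = -0.576
y = L1*sin(theta1) + L2*sin(theta1+theta2)
y = 11.1096 + 2.2924
y = 13.402


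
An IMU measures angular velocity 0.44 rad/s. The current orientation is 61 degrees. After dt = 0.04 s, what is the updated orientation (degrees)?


delta_theta = w * dt = 0.44 * 0.04 = 0.0176 rad
= 1.0084 deg
theta_new = 61 + 1.0084 = 62.0084 deg


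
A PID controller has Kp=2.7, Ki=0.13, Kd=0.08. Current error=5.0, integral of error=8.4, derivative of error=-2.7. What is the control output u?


u = Kp*e + Ki*int(e) + Kd*de/dt
= 2.7*5.0 + 0.13*8.4 + 0.08*(-2.7)
= 13.5 + 1.092 + -0.216
= 14.376


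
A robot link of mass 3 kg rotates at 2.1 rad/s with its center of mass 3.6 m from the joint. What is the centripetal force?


F = m * omega^2 * r
= 3 * 2.1^2 * 3.6
= 3 * 4.41 * 3.6
= 47.628 N


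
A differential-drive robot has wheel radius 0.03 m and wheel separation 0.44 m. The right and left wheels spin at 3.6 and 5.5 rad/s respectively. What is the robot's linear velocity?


vR = r*wR = 0.03*3.6 = 0.108 m/s
vL = r*wL = 0.03*5.5 = 0.165 m/s
v = (vR+vL)/2 = 0.1365 m/s
omega = (vR-vL)/L = -0.1295 rad/s
linear velocity = 0.1365 m/s


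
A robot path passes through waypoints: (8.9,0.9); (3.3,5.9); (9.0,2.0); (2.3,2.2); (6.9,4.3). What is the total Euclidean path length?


Segment lengths:
  seg1 = sqrt((-5.6)^2 + (5.0)^2) = 7.5073
  seg2 = sqrt((5.7)^2 + (-3.9)^2) = 6.9065
  seg3 = sqrt((-6.7)^2 + (0.2)^2) = 6.703
  seg4 = sqrt((4.6)^2 + (2.1)^2) = 5.0567
Total = 26.1735


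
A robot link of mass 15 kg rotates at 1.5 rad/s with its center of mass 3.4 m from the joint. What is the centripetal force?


F = m * omega^2 * r
= 15 * 1.5^2 * 3.4
= 15 * 2.25 * 3.4
= 114.75 N


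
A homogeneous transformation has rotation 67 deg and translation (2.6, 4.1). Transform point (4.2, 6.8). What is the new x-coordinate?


x' = cos(theta)*px - sin(theta)*py + tx
= 0.3907*4.2 - 0.9205*6.8 + 2.6
= -2.0184


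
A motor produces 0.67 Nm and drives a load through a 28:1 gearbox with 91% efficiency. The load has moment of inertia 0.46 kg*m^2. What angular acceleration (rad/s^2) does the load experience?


tau_out = tau_motor * N * eta
= 0.67 * 28 * 0.91 = 17.0716 Nm
alpha = tau_out / I = 17.0716 / 0.46
= 37.1122 rad/s^2


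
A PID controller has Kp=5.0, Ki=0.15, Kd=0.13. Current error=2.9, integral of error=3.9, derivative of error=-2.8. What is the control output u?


u = Kp*e + Ki*int(e) + Kd*de/dt
= 5.0*2.9 + 0.15*3.9 + 0.13*(-2.8)
= 14.5 + 0.585 + -0.364
= 14.721


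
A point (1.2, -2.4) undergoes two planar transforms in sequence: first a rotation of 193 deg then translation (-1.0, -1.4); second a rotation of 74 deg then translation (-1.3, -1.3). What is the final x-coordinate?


After transform 1:
x1 = cos(193)*1.2 - sin(193)*-2.4 + -1.0 = -2.7091
y1 = sin(193)*1.2 + cos(193)*-2.4 + -1.4 = 0.6685
After transform 2:
x2 = cos(74)*-2.7091 - sin(74)*0.6685 + -1.3
= -2.6894


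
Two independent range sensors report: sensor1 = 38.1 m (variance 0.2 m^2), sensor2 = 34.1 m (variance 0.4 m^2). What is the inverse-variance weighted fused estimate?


w1 = (1/var1) / (1/var1 + 1/var2)
   = 5.0 / (5.0 + 2.5) = 0.6667
w2 = 1 - w1 = 0.3333
fused = w1*s1 + w2*s2 = 25.4 + 11.3667
= 36.7667 m


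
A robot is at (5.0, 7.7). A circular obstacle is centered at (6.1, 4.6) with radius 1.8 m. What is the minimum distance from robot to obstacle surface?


center_dist = sqrt((5.0-6.1)^2 + (7.7-4.6)^2)
= sqrt(1.21 + 9.61)
= 3.2894
min_dist = center_dist - radius = 3.2894 - 1.8 = 1.4894 m


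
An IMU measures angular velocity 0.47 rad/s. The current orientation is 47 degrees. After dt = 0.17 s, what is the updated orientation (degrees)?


delta_theta = w * dt = 0.47 * 0.17 = 0.0799 rad
= 4.5779 deg
theta_new = 47 + 4.5779 = 51.5779 deg


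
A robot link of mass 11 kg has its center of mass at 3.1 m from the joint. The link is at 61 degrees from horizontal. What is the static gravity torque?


tau = m*g*L*cos(angle)
= 11 * 9.81 * 3.1 * cos(61 deg)
= 11 * 9.81 * 3.1 * 0.4848
= 162.179 Nm


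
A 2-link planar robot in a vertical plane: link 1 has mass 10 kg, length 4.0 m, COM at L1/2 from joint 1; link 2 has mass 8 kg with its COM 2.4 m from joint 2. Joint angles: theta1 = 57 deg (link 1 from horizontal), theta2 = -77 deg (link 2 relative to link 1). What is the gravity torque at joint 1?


Horizontal distance from joint 1 to link-1 COM:
  x_c1 = (L1/2)*cos(t1) = 2.0 * 0.5446 = 1.0893 m
Horizontal distance from joint 1 to link-2 COM:
  x_c2 = L1*cos(t1) + Lc2*cos(t1+t2)
       = 4.0*0.5446 + 2.4*0.9397 = 4.4338 m
tau1 = m1*g*x_c1 + m2*g*x_c2
     = 10*9.81*1.0893 + 8*9.81*4.4338
     = 106.8582 + 347.9661
     = 454.8242 Nm


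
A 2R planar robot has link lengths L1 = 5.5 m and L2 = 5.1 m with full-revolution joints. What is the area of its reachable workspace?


r_max = L1 + L2 = 10.6 m
r_min = |L1 - L2| = 0.4 m
Area = pi*(r_max^2 - r_min^2)
= pi*(112.36 - 0.16)
= pi * 112.2
= 352.4867 m^2


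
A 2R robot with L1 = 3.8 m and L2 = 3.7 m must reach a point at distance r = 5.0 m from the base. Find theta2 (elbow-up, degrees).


cos(theta2) = (r^2 - L1^2 - L2^2) / (2*L1*L2)
cos(theta2) = (25.0 - 14.44 - 13.69) / 28.12
cos(theta2) = -0.111309
theta2 = 96.3908 degrees


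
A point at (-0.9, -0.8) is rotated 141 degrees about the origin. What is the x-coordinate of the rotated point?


x' = x*cos(theta) - y*sin(theta)
cos(141 deg) = -0.7771, sin(141 deg) = 0.6293
x' = -0.9 * -0.7771 - -0.8 * 0.6293
= 0.6994 - -0.5035
= 1.2029


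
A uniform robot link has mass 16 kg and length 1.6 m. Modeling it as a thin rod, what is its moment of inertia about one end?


I = (1/3) * m * L^2
= (1/3) * 16 * 1.6^2
= 0.333333 * 16 * 2.56
= 13.6533 kg*m^2


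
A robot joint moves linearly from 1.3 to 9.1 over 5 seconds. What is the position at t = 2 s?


s = t/T = 2/5 = 0.4
p(t) = p0 + (pf-p0)*s
= 1.3 + (9.1 - 1.3) * 0.4
= 4.42


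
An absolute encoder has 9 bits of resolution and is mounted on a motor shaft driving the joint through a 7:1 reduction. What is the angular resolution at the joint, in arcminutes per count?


counts = 2^9 = 512
effective counts at joint = 512 * 7 = 3584
resolution = 360*60 / 3584
= 6.0268 arcmin/count


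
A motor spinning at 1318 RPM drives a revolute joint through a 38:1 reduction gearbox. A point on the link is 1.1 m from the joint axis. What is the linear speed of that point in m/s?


omega_motor = 1318 * 2*pi/60 = 138.0206 rad/s
omega_joint = omega_motor / 38 = 3.6321 rad/s
v = omega_joint * r = 3.6321 * 1.1
= 3.9953 m/s


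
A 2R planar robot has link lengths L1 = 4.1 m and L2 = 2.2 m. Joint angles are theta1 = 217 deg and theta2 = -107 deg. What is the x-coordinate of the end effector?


Convert angles to radians: theta1 = 3.7874, theta2 = -1.8675
x = L1*cos(theta1) + L2*cos(theta1+theta2)
x = -3.2744 + -0.7524
x = -4.0268


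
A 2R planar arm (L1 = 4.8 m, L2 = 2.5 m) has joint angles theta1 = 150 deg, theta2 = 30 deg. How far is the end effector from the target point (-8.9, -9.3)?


End effector via forward kinematics:
x = L1*cos(t1) + L2*cos(t1+t2) = -6.6569
y = L1*sin(t1) + L2*sin(t1+t2) = 2.4
Distance to target:
d = sqrt((-8.9 - -6.6569)^2 + (-9.3 - 2.4)^2)
= sqrt(5.0314 + 136.89)
= 11.9131 m


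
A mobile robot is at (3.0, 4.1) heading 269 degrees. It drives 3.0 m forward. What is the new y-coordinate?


y_new = y0 + d*sin(theta)
= 4.1 + 3.0*sin(269)
= 4.1 + -2.9995
= 1.1005


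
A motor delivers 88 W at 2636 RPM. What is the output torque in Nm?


omega = 2636 * 2*pi/60 = 276.0413 rad/s
tau = P / omega = 88 / 276.0413
= 0.3188 Nm


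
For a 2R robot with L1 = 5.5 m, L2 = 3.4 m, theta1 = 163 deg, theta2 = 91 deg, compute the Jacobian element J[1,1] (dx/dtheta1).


J[1,1] = -L1*sin(t1) - L2*sin(t1+t2)
= -5.5*sin(163) - 3.4*sin(254)
= 1.6602


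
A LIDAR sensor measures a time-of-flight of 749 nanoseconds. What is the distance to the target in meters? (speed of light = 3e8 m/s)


tof = 749 ns = 7.49e-07 s
dist = c * tof / 2
= 3e8 * 7.49e-07 / 2
= 112.35 m


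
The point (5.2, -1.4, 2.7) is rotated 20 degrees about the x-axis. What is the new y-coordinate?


Rotation about x-axis: y' = y*cos(theta) - z*sin(theta)
= -1.4 * 0.9397 - 2.7 * 0.342
= -2.239


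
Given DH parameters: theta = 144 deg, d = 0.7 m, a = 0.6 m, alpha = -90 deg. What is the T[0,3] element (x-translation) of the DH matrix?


T[0,3] = a * cos(theta)
= 0.6 * cos(144 deg)
= 0.6 * -0.809
= -0.4854


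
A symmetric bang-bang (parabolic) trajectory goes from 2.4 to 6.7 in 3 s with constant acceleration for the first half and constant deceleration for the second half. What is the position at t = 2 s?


Symmetric rest-to-rest: each phase covers (pf-p0)/2 in time T/2. 0.5*a*(T/2)^2 = (pf-p0)/2 => a = 4*(pf-p0)/T^2
a = 4*(6.7-2.4)/3^2 = 1.9111
t = 2 is in the deceleration phase (t > T/2).
p = pf - 0.5*a*(T-t)^2 = 6.7 - 0.5*1.9111*1^2
= 5.7444


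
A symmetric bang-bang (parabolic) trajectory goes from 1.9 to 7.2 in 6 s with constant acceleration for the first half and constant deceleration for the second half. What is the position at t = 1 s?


Symmetric rest-to-rest: each phase covers (pf-p0)/2 in time T/2. 0.5*a*(T/2)^2 = (pf-p0)/2 => a = 4*(pf-p0)/T^2
a = 4*(7.2-1.9)/6^2 = 0.5889
t = 1 is in the acceleration phase (t <= T/2).
p = p0 + 0.5*a*t^2 = 1.9 + 0.5*0.5889*1^2
= 2.1944


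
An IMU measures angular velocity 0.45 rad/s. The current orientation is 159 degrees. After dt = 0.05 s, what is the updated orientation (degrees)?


delta_theta = w * dt = 0.45 * 0.05 = 0.0225 rad
= 1.2892 deg
theta_new = 159 + 1.2892 = 160.2892 deg


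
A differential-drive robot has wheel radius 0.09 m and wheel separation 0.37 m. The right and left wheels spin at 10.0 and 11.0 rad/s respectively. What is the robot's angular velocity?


vR = r*wR = 0.09*10.0 = 0.9 m/s
vL = r*wL = 0.09*11.0 = 0.99 m/s
v = (vR+vL)/2 = 0.945 m/s
omega = (vR-vL)/L = -0.2432 rad/s
angular velocity = -0.2432 rad/s


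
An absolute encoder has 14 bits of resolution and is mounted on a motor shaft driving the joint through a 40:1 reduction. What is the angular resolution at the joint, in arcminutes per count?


counts = 2^14 = 16384
effective counts at joint = 16384 * 40 = 655360
resolution = 360*60 / 655360
= 0.033 arcmin/count


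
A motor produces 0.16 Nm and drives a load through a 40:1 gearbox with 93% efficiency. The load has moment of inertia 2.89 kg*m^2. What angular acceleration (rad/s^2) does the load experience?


tau_out = tau_motor * N * eta
= 0.16 * 40 * 0.93 = 5.952 Nm
alpha = tau_out / I = 5.952 / 2.89
= 2.0595 rad/s^2


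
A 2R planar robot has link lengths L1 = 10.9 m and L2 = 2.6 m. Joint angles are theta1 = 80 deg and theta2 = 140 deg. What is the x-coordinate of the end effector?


Convert angles to radians: theta1 = 1.3963, theta2 = 2.4435
x = L1*cos(theta1) + L2*cos(theta1+theta2)
x = 1.8928 + -1.9917
x = -0.099


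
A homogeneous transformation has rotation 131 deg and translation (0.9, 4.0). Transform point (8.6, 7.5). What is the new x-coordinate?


x' = cos(theta)*px - sin(theta)*py + tx
= -0.6561*8.6 - 0.7547*7.5 + 0.9
= -10.4024


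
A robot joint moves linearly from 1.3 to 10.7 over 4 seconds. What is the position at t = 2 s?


s = t/T = 2/4 = 0.5
p(t) = p0 + (pf-p0)*s
= 1.3 + (10.7 - 1.3) * 0.5
= 6.0


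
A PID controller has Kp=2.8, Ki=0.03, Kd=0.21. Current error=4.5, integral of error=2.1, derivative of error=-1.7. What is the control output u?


u = Kp*e + Ki*int(e) + Kd*de/dt
= 2.8*4.5 + 0.03*2.1 + 0.21*(-1.7)
= 12.6 + 0.063 + -0.357
= 12.306
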